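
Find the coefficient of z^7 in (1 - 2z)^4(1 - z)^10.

-16488

Coefficient of z^7 = Σ_{j} C(4,j)·(-2)^j·C(10,7-j)·(-1)^(7-j) for j from 0 to 4.
= (-120) + (-1680) + (-6048) + (-6720) + (-1920) = -16488.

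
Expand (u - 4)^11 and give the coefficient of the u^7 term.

84480

The general term is C(11,j)·(u)^j·(-4)^(11-j); the u^7 term has j = 7.
C(11,7) = 330.
Coefficient = C(11,7) · (-4)^4 = 330 · 256 = 84480.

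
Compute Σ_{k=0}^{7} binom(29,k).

2182396

1 + 29 + 406 + 3654 + 23751 + 118755 + 475020 + 1560780 = 2182396.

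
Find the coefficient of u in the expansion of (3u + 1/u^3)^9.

General term: C(9,j)·(3u)^j·(1/u^3)^(9-j), with u-exponent 1j − 3(9−j) = 4j − 27.
Set 4j − 27 = 1: j = 7.
C(9,7) = 36; 3^7 = 2187; 1^2 = 1.
Coefficient = 36 · 2187 · 1 = 78732.

78732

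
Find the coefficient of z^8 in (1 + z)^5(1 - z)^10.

Coefficient of z^8 = Σ_{j} C(5,j)·1^j·C(10,8-j)·(-1)^(8-j) for j from 0 to 5.
= 45 + (-600) + 2100 + (-2520) + 1050 + (-120) = -45.

-45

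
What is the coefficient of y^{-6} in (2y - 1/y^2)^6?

General term: C(6,j)·(2y)^j·(-1/y^2)^(6-j), with y-exponent 1j − 2(6−j) = 3j − 12.
Set 3j − 12 = -6: j = 2.
C(6,2) = 15; 2^2 = 4; (-1)^4 = 1.
Coefficient = 15 · 4 · 1 = 60.

60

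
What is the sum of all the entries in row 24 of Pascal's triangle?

16777216

Setting x = 1 in (1+x)^24 gives Σ C(24,k) = 2^24 = 16777216.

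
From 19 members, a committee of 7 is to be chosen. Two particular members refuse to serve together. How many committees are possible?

All 7-subsets: C(19,7) = 50388. Those containing both fixed elements: C(17,5) = 6188.
50388 − 6188 = 44200.

44200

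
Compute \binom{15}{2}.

C(15,2) = (15·14) / 2! = 210 / 2 = 105.

105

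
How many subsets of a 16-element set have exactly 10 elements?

Choose the 10 positions: C(16,10) = 8008.

8008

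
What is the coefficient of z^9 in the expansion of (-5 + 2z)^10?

The general term is C(10,j)·(-5)^j·(2z)^(10-j); the z^9 term has j = 1.
C(10,1) = 10.
Coefficient = C(10,1) · (-5)^1 · 2^9 = 10 · (-5) · 512 = -25600.

-25600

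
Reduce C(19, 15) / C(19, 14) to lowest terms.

1/3

C(n,k+1)/C(n,k) = (n−k)/(k+1) = (19−14)/(14+1) = 5/15 = 1/3.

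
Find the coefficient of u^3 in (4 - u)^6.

-1280

The general term is C(6,j)·(4)^j·(-u)^(6-j); the u^3 term has j = 3.
C(6,3) = 20.
Coefficient = C(6,3) · 4^3 · (-1)^3 = 20 · 64 · (-1) = -1280.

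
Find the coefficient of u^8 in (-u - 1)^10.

The general term is C(10,j)·(-u)^j·(-1)^(10-j); the u^8 term has j = 8.
C(10,8) = 45.
Coefficient = C(10,8) = 45.

45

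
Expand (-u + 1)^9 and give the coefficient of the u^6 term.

The general term is C(9,j)·(-u)^j·(1)^(9-j); the u^6 term has j = 6.
C(9,6) = 84.
Coefficient = C(9,6) = 84.

84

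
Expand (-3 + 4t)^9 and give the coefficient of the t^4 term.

-7838208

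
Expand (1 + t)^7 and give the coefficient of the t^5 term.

The general term is C(7,j)·(1)^j·(t)^(7-j); the t^5 term has j = 2.
C(7,2) = 21.
Coefficient = C(7,2) = 21.

21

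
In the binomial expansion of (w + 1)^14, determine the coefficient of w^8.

The general term is C(14,j)·(w)^j·(1)^(14-j); the w^8 term has j = 8.
C(14,8) = 3003.
Coefficient = C(14,8) = 3003.

3003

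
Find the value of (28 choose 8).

C(28,8) = (28·27·26·25·24·23·22·21) / 8! = 125318793600 / 40320 = 3108105.

3108105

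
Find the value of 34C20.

1391975640

C(34,20) = C(34,14) by symmetry.
C(34,14) = (34·33·32·31·30·29·28·27·26·25·24·23·22·21) / 14! = 121350057687226368000 / 87178291200 = 1391975640.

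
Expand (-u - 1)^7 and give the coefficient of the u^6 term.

-7

The general term is C(7,j)·(-u)^j·(-1)^(7-j); the u^6 term has j = 6.
C(7,6) = 7.
Coefficient = C(7,6) · (-1)^1 = 7 · (-1) = -7.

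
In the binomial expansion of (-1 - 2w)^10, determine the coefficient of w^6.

The general term is C(10,j)·(-1)^j·(-2w)^(10-j); the w^6 term has j = 4.
C(10,4) = 210.
Coefficient = C(10,4) · (-2)^6 = 210 · 64 = 13440.

13440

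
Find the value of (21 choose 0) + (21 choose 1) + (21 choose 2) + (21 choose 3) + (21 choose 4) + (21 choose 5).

1 + 21 + 210 + 1330 + 5985 + 20349 = 27896.

27896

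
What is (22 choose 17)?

26334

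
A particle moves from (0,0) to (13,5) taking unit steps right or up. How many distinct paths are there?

8568

Each path is a sequence of 18 steps with 13 rights: C(18,13) = 8568.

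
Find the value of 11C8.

165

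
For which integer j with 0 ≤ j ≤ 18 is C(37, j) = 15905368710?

17

C(37,j) increases on 0 ≤ j ≤ 18. C(37,16) = 12875774670 and C(37,17) = 15905368710, so j = 17.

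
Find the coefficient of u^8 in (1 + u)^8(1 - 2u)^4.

Coefficient of u^8 = Σ_{j} C(8,j)·1^j·C(4,8-j)·(-2)^(8-j) for j from 4 to 8.
= 1120 + (-1792) + 672 + (-64) + 1 = -63.

-63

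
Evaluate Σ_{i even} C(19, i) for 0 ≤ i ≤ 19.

262144

Half of (1+1)^19 + (1−1)^19 gives the even-index sum: 2^18 = 262144.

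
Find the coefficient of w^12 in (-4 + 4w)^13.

The general term is C(13,j)·(-4)^j·(4w)^(13-j); the w^12 term has j = 1.
C(13,1) = 13.
Coefficient = C(13,1) · (-4)^1 · 4^12 = 13 · (-4) · 16777216 = -872415232.

-872415232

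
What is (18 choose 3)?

C(18,3) = (18·17·16) / 3! = 4896 / 6 = 816.

816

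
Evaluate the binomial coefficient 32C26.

906192

C(32,26) = C(32,6) by symmetry.
C(32,6) = (32·31·30·29·28·27) / 6! = 652458240 / 720 = 906192.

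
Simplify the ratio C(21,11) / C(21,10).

1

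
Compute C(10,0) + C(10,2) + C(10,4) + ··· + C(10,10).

512

Even-r terms of row 10 sum to 2^9 = 512.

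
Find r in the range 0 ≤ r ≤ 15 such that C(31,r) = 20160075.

C(31,r) increases on 0 ≤ r ≤ 15. C(31,8) = 7888725 and C(31,9) = 20160075, so r = 9.

9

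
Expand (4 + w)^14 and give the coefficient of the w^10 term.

256256

The general term is C(14,j)·(4)^j·(w)^(14-j); the w^10 term has j = 4.
C(14,4) = 1001.
Coefficient = C(14,4) · 4^4 = 1001 · 256 = 256256.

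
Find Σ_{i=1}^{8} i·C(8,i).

1024

Differentiating (1+x)^8 and setting x=1: Σ i·C(8,i) = 8·2^7 = 1024.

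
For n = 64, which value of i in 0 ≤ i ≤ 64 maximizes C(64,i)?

32

C(64,i) is maximized at i = 64/2 = 32.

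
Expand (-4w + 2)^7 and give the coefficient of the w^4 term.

The general term is C(7,j)·(-4w)^j·(2)^(7-j); the w^4 term has j = 4.
C(7,4) = 35.
Coefficient = C(7,4) · (-4)^4 · 2^3 = 35 · 256 · 8 = 71680.

71680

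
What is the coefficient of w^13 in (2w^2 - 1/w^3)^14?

General term: C(14,j)·(2w^2)^j·(-1/w^3)^(14-j), with w-exponent 2j − 3(14−j) = 5j − 42.
Set 5j − 42 = 13: j = 11.
C(14,11) = 364; 2^11 = 2048; (-1)^3 = -1.
Coefficient = 364 · 2048 · (-1) = -745472.

-745472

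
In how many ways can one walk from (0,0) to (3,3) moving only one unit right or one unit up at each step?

20

Each path is a sequence of 6 steps with 3 rights: C(6,3) = 20.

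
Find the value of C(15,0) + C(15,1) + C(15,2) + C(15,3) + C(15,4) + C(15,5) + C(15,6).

9949

1 + 15 + 105 + 455 + 1365 + 3003 + 5005 = 9949.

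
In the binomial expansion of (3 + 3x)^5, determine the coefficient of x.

1215

The general term is C(5,j)·(3)^j·(3x)^(5-j); the x^1 term has j = 4.
C(5,4) = 5.
Coefficient = C(5,4) · 3^4 · 3^1 = 5 · 81 · 3 = 1215.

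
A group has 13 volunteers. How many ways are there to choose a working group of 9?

This is C(13,9) = 715.

715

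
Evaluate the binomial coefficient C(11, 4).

330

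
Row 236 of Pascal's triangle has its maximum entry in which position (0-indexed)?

C(236,k) is maximized at k = 236/2 = 118.

118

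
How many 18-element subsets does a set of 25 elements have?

C(25,18) = C(25,7) by symmetry.
C(25,7) = (25·24·23·22·21·20·19) / 7! = 2422728000 / 5040 = 480700.

480700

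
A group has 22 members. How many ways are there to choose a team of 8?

319770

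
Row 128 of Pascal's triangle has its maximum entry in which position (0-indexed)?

64

C(128,r) is maximized at r = 128/2 = 64.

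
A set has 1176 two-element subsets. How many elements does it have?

n(n−1)/2 = 1176 ⇒ n(n−1) = 2352. Since 49·48 = 2352, n = 49.

49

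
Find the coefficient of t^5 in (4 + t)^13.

84344832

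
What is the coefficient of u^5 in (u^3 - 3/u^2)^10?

-61236

General term: C(10,j)·(u^3)^j·(-3/u^2)^(10-j), with u-exponent 3j − 2(10−j) = 5j − 20.
Set 5j − 20 = 5: j = 5.
C(10,5) = 252; 1^5 = 1; (-3)^5 = -243.
Coefficient = 252 · 1 · (-243) = -61236.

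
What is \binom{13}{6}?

1716

C(13,6) = (13·12·11·10·9·8) / 6! = 1235520 / 720 = 1716.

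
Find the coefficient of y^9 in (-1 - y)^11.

The general term is C(11,j)·(-1)^j·(-y)^(11-j); the y^9 term has j = 2.
C(11,2) = 55.
Coefficient = C(11,2) · (-1)^9 = 55 · (-1) = -55.

-55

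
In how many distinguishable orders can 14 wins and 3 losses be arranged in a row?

Choose positions for the wins: C(17,14) = 680.

680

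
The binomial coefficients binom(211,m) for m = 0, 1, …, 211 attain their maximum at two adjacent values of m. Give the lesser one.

For odd n = 211, C(211,m) peaks at m = (n−1)/2 and (n+1)/2; the lesser is 105.

105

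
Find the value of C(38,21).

28781143380

C(38,21) = C(38,17) by symmetry.
C(38,17) = (38·37·36·35·34·33·32·31·30·29·28·27·26·25·24·23·22) / 17! = 10237090866494416404480000 / 355687428096000 = 28781143380.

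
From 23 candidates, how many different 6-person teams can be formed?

This is C(23,6) = 100947.

100947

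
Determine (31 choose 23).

7888725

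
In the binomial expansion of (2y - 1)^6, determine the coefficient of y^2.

60

The general term is C(6,j)·(2y)^j·(-1)^(6-j); the y^2 term has j = 2.
C(6,2) = 15.
Coefficient = C(6,2) · 2^2 = 15 · 4 = 60.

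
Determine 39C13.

C(39,13) = (39·38·37·36·35·34·33·32·31·30·29·28·27) / 13! = 50578512186237235200 / 6227020800 = 8122425444.

8122425444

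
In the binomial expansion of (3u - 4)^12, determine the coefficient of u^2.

622854144

The general term is C(12,j)·(3u)^j·(-4)^(12-j); the u^2 term has j = 2.
C(12,2) = 66.
Coefficient = C(12,2) · 3^2 · (-4)^10 = 66 · 9 · 1048576 = 622854144.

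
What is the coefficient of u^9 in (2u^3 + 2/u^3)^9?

General term: C(9,j)·(2u^3)^j·(2/u^3)^(9-j), with u-exponent 3j − 3(9−j) = 6j − 27.
Set 6j − 27 = 9: j = 6.
C(9,6) = 84; 2^6 = 64; 2^3 = 8.
Coefficient = 84 · 64 · 8 = 43008.

43008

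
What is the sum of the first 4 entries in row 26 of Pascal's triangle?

1 + 26 + 325 + 2600 = 2952.

2952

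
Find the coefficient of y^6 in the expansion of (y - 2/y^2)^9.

General term: C(9,j)·(y)^j·(-2/y^2)^(9-j), with y-exponent 1j − 2(9−j) = 3j − 18.
Set 3j − 18 = 6: j = 8.
C(9,8) = 9; 1^8 = 1; (-2)^1 = -2.
Coefficient = 9 · 1 · (-2) = -18.

-18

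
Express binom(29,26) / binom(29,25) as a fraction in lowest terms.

2/13

C(n,k+1)/C(n,k) = (n−k)/(k+1) = (29−25)/(25+1) = 4/26 = 2/13.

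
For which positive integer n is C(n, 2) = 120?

16

n(n−1)/2 = 120 ⇒ n(n−1) = 240. Since 16·15 = 240, n = 16.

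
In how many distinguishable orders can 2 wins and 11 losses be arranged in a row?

Choose positions for the wins: C(13,2) = 78.

78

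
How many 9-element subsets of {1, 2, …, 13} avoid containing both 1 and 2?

385

All 9-subsets: C(13,9) = 715. Those containing both fixed elements: C(11,7) = 330.
715 − 330 = 385.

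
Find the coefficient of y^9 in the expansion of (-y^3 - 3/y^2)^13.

General term: C(13,j)·(-y^3)^j·(-3/y^2)^(13-j), with y-exponent 3j − 2(13−j) = 5j − 26.
Set 5j − 26 = 9: j = 7.
C(13,7) = 1716; (-1)^7 = -1; (-3)^6 = 729.
Coefficient = 1716 · (-1) · 729 = -1250964.

-1250964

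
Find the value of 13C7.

1716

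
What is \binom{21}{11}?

352716

C(21,11) = C(21,10) by symmetry.
C(21,10) = (21·20·19·18·17·16·15·14·13·12) / 10! = 1279935820800 / 3628800 = 352716.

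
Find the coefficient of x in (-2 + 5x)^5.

400

The general term is C(5,j)·(-2)^j·(5x)^(5-j); the x^1 term has j = 4.
C(5,4) = 5.
Coefficient = C(5,4) · (-2)^4 · 5^1 = 5 · 16 · 5 = 400.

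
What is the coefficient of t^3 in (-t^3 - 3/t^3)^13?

General term: C(13,j)·(-t^3)^j·(-3/t^3)^(13-j), with t-exponent 3j − 3(13−j) = 6j − 39.
Set 6j − 39 = 3: j = 7.
C(13,7) = 1716; (-1)^7 = -1; (-3)^6 = 729.
Coefficient = 1716 · (-1) · 729 = -1250964.

-1250964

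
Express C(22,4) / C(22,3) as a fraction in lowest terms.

19/4

C(n,k+1)/C(n,k) = (n−k)/(k+1) = (22−3)/(3+1) = 19/4.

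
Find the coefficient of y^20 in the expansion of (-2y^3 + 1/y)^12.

126720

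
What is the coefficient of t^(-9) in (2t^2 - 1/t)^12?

-24

General term: C(12,j)·(2t^2)^j·(-1/t)^(12-j), with t-exponent 2j − 1(12−j) = 3j − 12.
Set 3j − 12 = -9: j = 1.
C(12,1) = 12; 2^1 = 2; (-1)^11 = -1.
Coefficient = 12 · 2 · (-1) = -24.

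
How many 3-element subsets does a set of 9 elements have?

84

C(9,3) = (9·8·7) / 3! = 504 / 6 = 84.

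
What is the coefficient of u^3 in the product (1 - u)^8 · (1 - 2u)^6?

Coefficient of u^3 = Σ_{j} C(8,j)·(-1)^j·C(6,3-j)·(-2)^(3-j) for j from 0 to 3.
= (-160) + (-480) + (-336) + (-56) = -1032.

-1032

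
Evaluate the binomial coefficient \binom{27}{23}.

17550

C(27,23) = C(27,4) by symmetry.
C(27,4) = (27·26·25·24) / 4! = 421200 / 24 = 17550.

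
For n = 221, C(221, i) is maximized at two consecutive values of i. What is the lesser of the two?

For odd n = 221, C(221,i) peaks at i = (n−1)/2 and (n+1)/2; the lesser is 110.

110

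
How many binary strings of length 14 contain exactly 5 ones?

Choose the 5 positions: C(14,5) = 2002.

2002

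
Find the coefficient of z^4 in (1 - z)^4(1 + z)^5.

Coefficient of z^4 = Σ_{j} C(4,j)·(-1)^j·C(5,4-j)·1^(4-j) for j from 0 to 4.
= 5 + (-40) + 60 + (-20) + 1 = 6.

6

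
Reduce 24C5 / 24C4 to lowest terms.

4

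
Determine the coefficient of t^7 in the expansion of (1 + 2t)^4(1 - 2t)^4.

Coefficient of t^7 = Σ_{j} C(4,j)·2^j·C(4,7-j)·(-2)^(7-j) for j from 3 to 4.
= 512 + (-512) = 0.

0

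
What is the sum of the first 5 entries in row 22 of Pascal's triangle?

9109

1 + 22 + 231 + 1540 + 7315 = 9109.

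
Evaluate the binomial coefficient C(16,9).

11440

C(16,9) = C(16,7) by symmetry.
C(16,7) = (16·15·14·13·12·11·10) / 7! = 57657600 / 5040 = 11440.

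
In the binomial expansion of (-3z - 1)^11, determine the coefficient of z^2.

-495

The general term is C(11,j)·(-3z)^j·(-1)^(11-j); the z^2 term has j = 2.
C(11,2) = 55.
Coefficient = C(11,2) · (-3)^2 · (-1)^9 = 55 · 9 · (-1) = -495.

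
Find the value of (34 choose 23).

286097760

C(34,23) = C(34,11) by symmetry.
C(34,11) = (34·33·32·31·30·29·28·27·26·25·24) / 11! = 11420107066368000 / 39916800 = 286097760.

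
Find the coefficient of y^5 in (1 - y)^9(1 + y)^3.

Coefficient of y^5 = Σ_{j} C(9,j)·(-1)^j·C(3,5-j)·1^(5-j) for j from 2 to 5.
= 36 + (-252) + 378 + (-126) = 36.

36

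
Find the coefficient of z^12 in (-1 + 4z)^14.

1526726656

The general term is C(14,j)·(-1)^j·(4z)^(14-j); the z^12 term has j = 2.
C(14,2) = 91.
Coefficient = C(14,2) · 4^12 = 91 · 16777216 = 1526726656.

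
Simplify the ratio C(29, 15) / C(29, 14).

C(n,k+1)/C(n,k) = (n−k)/(k+1) = (29−14)/(14+1) = 15/15 = 1.

1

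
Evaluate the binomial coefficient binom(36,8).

30260340

C(36,8) = (36·35·34·33·32·31·30·29) / 8! = 1220096908800 / 40320 = 30260340.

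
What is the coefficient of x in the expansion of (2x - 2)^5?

160

The general term is C(5,j)·(2x)^j·(-2)^(5-j); the x^1 term has j = 1.
C(5,1) = 5.
Coefficient = C(5,1) · 2^1 · (-2)^4 = 5 · 2 · 16 = 160.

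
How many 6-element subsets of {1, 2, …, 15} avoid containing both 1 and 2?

4290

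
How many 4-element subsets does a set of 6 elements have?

C(6,4) = C(6,2) by symmetry.
C(6,2) = (6·5) / 2! = 30 / 2 = 15.

15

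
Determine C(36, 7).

8347680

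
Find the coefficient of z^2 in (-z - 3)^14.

48361131

The general term is C(14,j)·(-z)^j·(-3)^(14-j); the z^2 term has j = 2.
C(14,2) = 91.
Coefficient = C(14,2) · (-3)^12 = 91 · 531441 = 48361131.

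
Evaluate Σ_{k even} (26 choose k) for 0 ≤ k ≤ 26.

Even-k terms of row 26 sum to 2^25 = 33554432.

33554432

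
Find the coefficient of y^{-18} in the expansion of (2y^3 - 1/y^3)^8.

-16

General term: C(8,j)·(2y^3)^j·(-1/y^3)^(8-j), with y-exponent 3j − 3(8−j) = 6j − 24.
Set 6j − 24 = -18: j = 1.
C(8,1) = 8; 2^1 = 2; (-1)^7 = -1.
Coefficient = 8 · 2 · (-1) = -16.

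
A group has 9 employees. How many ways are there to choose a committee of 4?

126

This is C(9,4) = 126.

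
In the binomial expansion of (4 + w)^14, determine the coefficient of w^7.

The general term is C(14,j)·(4)^j·(w)^(14-j); the w^7 term has j = 7.
C(14,7) = 3432.
Coefficient = C(14,7) · 4^7 = 3432 · 16384 = 56229888.

56229888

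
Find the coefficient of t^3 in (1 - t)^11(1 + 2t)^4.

43

Coefficient of t^3 = Σ_{j} C(11,j)·(-1)^j·C(4,3-j)·2^(3-j) for j from 0 to 3.
= 32 + (-264) + 440 + (-165) = 43.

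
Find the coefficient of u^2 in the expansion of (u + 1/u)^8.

56

General term: C(8,j)·(u)^j·(1/u)^(8-j), with u-exponent 1j − 1(8−j) = 2j − 8.
Set 2j − 8 = 2: j = 5.
C(8,5) = 56; 1^5 = 1; 1^3 = 1.
Coefficient = 56 · 1 · 1 = 56.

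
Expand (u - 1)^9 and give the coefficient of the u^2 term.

-36

The general term is C(9,j)·(u)^j·(-1)^(9-j); the u^2 term has j = 2.
C(9,2) = 36.
Coefficient = C(9,2) · (-1)^7 = 36 · (-1) = -36.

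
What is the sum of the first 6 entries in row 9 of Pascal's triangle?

1 + 9 + 36 + 84 + 126 + 126 = 382.

382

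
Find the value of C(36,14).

C(36,14) = (36·35·34·33·32·31·30·29·28·27·26·25·24·23) / 14! = 330954702783344640000 / 87178291200 = 3796297200.

3796297200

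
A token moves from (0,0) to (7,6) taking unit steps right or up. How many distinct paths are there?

1716

Each path is a sequence of 13 steps with 7 rights: C(13,7) = 1716.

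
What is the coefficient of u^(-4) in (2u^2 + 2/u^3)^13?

General term: C(13,j)·(2u^2)^j·(2/u^3)^(13-j), with u-exponent 2j − 3(13−j) = 5j − 39.
Set 5j − 39 = -4: j = 7.
C(13,7) = 1716; 2^7 = 128; 2^6 = 64.
Coefficient = 1716 · 128 · 64 = 14057472.

14057472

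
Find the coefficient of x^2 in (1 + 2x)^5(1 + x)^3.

Coefficient of x^2 = Σ_{j} C(5,j)·2^j·C(3,2-j)·1^(2-j) for j from 0 to 2.
= 3 + 30 + 40 = 73.

73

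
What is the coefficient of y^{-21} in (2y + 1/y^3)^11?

General term: C(11,j)·(2y)^j·(1/y^3)^(11-j), with y-exponent 1j − 3(11−j) = 4j − 33.
Set 4j − 33 = -21: j = 3.
C(11,3) = 165; 2^3 = 8; 1^8 = 1.
Coefficient = 165 · 8 · 1 = 1320.

1320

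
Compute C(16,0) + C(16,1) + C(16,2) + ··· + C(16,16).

65536

The entries of row 16 sum to 2^16 = 65536.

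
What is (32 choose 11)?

C(32,11) = (32·31·30·29·28·27·26·25·24·23·22) / 11! = 5150244363264000 / 39916800 = 129024480.

129024480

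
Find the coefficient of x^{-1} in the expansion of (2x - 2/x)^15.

210862080

General term: C(15,j)·(2x)^j·(-2/x)^(15-j), with x-exponent 1j − 1(15−j) = 2j − 15.
Set 2j − 15 = -1: j = 7.
C(15,7) = 6435; 2^7 = 128; (-2)^8 = 256.
Coefficient = 6435 · 128 · 256 = 210862080.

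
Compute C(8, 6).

28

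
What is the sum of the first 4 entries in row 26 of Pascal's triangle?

2952

1 + 26 + 325 + 2600 = 2952.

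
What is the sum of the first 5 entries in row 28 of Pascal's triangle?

1 + 28 + 378 + 3276 + 20475 = 24158.

24158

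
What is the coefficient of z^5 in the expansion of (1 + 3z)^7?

The general term is C(7,j)·(1)^j·(3z)^(7-j); the z^5 term has j = 2.
C(7,2) = 21.
Coefficient = C(7,2) · 3^5 = 21 · 243 = 5103.

5103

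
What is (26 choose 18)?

C(26,18) = C(26,8) by symmetry.
C(26,8) = (26·25·24·23·22·21·20·19) / 8! = 62990928000 / 40320 = 1562275.

1562275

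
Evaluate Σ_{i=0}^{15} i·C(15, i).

Since i·C(15,i) = 15·C(14,i−1), the sum is 15·2^14 = 15·16384 = 245760.

245760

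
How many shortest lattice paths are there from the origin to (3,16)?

Each path is a sequence of 19 steps with 3 rights: C(19,3) = 969.

969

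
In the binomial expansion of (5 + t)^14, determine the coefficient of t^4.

9775390625

The general term is C(14,j)·(5)^j·(t)^(14-j); the t^4 term has j = 10.
C(14,10) = 1001.
Coefficient = C(14,10) · 5^10 = 1001 · 9765625 = 9775390625.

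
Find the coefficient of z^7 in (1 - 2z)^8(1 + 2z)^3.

-2816

Coefficient of z^7 = Σ_{j} C(8,j)·(-2)^j·C(3,7-j)·2^(7-j) for j from 4 to 7.
= 8960 + (-21504) + 10752 + (-1024) = -2816.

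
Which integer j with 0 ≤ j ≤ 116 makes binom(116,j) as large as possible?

C(116,j) is maximized at j = 116/2 = 58.

58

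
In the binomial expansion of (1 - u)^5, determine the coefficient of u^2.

10

The general term is C(5,j)·(1)^j·(-u)^(5-j); the u^2 term has j = 3.
C(5,3) = 10.
Coefficient = C(5,3) = 10.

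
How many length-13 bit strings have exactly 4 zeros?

Choose the 4 positions: C(13,4) = 715.

715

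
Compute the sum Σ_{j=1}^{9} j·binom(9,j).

2304

Differentiating (1+x)^9 and setting x=1: Σ j·C(9,j) = 9·2^8 = 2304.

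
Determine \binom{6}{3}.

20

C(6,3) = (6·5·4) / 3! = 120 / 6 = 20.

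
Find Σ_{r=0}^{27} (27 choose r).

134217728

The entries of row 27 sum to 2^27 = 134217728.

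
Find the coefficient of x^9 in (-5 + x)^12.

The general term is C(12,j)·(-5)^j·(x)^(12-j); the x^9 term has j = 3.
C(12,3) = 220.
Coefficient = C(12,3) · (-5)^3 = 220 · (-125) = -27500.

-27500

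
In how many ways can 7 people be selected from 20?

This is C(20,7) = 77520.

77520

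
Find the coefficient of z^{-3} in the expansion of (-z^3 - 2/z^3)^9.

-4032

General term: C(9,j)·(-z^3)^j·(-2/z^3)^(9-j), with z-exponent 3j − 3(9−j) = 6j − 27.
Set 6j − 27 = -3: j = 4.
C(9,4) = 126; (-1)^4 = 1; (-2)^5 = -32.
Coefficient = 126 · 1 · (-32) = -4032.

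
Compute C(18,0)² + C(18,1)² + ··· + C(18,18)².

9075135300

By Vandermonde's identity, Σ C(18,j)² = C(36,18) = 9075135300.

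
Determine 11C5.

462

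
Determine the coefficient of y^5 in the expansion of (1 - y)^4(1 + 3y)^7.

-1302

Coefficient of y^5 = Σ_{j} C(4,j)·(-1)^j·C(7,5-j)·3^(5-j) for j from 0 to 4.
= 5103 + (-11340) + 5670 + (-756) + 21 = -1302.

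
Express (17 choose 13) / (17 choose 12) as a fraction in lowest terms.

5/13

C(n,k+1)/C(n,k) = (n−k)/(k+1) = (17−12)/(12+1) = 5/13.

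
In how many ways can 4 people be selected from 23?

8855

This is C(23,4) = 8855.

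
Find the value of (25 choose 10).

C(25,10) = (25·24·23·22·21·20·19·18·17·16) / 10! = 11861676288000 / 3628800 = 3268760.

3268760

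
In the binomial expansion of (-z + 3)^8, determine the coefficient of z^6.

252

The general term is C(8,j)·(-z)^j·(3)^(8-j); the z^6 term has j = 6.
C(8,6) = 28.
Coefficient = C(8,6) · 3^2 = 28 · 9 = 252.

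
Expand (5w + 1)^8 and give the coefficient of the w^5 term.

175000

The general term is C(8,j)·(5w)^j·(1)^(8-j); the w^5 term has j = 5.
C(8,5) = 56.
Coefficient = C(8,5) · 5^5 = 56 · 3125 = 175000.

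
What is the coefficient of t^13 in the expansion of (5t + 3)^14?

51269531250

The general term is C(14,j)·(5t)^j·(3)^(14-j); the t^13 term has j = 13.
C(14,13) = 14.
Coefficient = C(14,13) · 5^13 · 3^1 = 14 · 1220703125 · 3 = 51269531250.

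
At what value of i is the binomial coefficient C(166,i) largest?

83

C(166,i) is maximized at i = 166/2 = 83.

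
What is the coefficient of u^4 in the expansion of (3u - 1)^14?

The general term is C(14,j)·(3u)^j·(-1)^(14-j); the u^4 term has j = 4.
C(14,4) = 1001.
Coefficient = C(14,4) · 3^4 = 1001 · 81 = 81081.

81081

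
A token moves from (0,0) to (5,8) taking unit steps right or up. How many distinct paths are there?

1287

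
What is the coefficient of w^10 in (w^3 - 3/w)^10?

General term: C(10,j)·(w^3)^j·(-3/w)^(10-j), with w-exponent 3j − 1(10−j) = 4j − 10.
Set 4j − 10 = 10: j = 5.
C(10,5) = 252; 1^5 = 1; (-3)^5 = -243.
Coefficient = 252 · 1 · (-243) = -61236.

-61236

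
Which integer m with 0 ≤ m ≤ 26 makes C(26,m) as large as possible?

C(26,m) is maximized at m = 26/2 = 13.

13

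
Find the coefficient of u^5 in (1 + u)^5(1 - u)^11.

34

Coefficient of u^5 = Σ_{j} C(5,j)·1^j·C(11,5-j)·(-1)^(5-j) for j from 0 to 5.
= (-462) + 1650 + (-1650) + 550 + (-55) + 1 = 34.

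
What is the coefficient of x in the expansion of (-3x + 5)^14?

-51269531250

The general term is C(14,j)·(-3x)^j·(5)^(14-j); the x^1 term has j = 1.
C(14,1) = 14.
Coefficient = C(14,1) · (-3)^1 · 5^13 = 14 · (-3) · 1220703125 = -51269531250.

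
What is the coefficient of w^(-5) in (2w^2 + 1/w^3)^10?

General term: C(10,j)·(2w^2)^j·(1/w^3)^(10-j), with w-exponent 2j − 3(10−j) = 5j − 30.
Set 5j − 30 = -5: j = 5.
C(10,5) = 252; 2^5 = 32; 1^5 = 1.
Coefficient = 252 · 32 · 1 = 8064.

8064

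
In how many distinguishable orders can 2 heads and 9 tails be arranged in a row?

Choose positions for the heads: C(11,2) = 55.

55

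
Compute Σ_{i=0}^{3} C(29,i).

4090

1 + 29 + 406 + 3654 = 4090.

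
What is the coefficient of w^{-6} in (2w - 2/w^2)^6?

960

General term: C(6,j)·(2w)^j·(-2/w^2)^(6-j), with w-exponent 1j − 2(6−j) = 3j − 12.
Set 3j − 12 = -6: j = 2.
C(6,2) = 15; 2^2 = 4; (-2)^4 = 16.
Coefficient = 15 · 4 · 16 = 960.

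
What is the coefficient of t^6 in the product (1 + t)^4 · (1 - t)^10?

27

Coefficient of t^6 = Σ_{j} C(4,j)·1^j·C(10,6-j)·(-1)^(6-j) for j from 0 to 4.
= 210 + (-1008) + 1260 + (-480) + 45 = 27.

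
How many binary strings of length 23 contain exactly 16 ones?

Choose the 16 positions: C(23,16) = 245157.

245157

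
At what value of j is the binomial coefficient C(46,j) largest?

23

C(46,j) is maximized at j = 46/2 = 23.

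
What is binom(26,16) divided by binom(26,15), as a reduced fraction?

11/16

C(n,k+1)/C(n,k) = (n−k)/(k+1) = (26−15)/(15+1) = 11/16.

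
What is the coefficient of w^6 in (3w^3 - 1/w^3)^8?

General term: C(8,j)·(3w^3)^j·(-1/w^3)^(8-j), with w-exponent 3j − 3(8−j) = 6j − 24.
Set 6j − 24 = 6: j = 5.
C(8,5) = 56; 3^5 = 243; (-1)^3 = -1.
Coefficient = 56 · 243 · (-1) = -13608.

-13608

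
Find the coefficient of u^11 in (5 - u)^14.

The general term is C(14,j)·(5)^j·(-u)^(14-j); the u^11 term has j = 3.
C(14,3) = 364.
Coefficient = C(14,3) · 5^3 · (-1)^11 = 364 · 125 · (-1) = -45500.

-45500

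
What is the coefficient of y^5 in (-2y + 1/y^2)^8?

General term: C(8,j)·(-2y)^j·(1/y^2)^(8-j), with y-exponent 1j − 2(8−j) = 3j − 16.
Set 3j − 16 = 5: j = 7.
C(8,7) = 8; (-2)^7 = -128; 1^1 = 1.
Coefficient = 8 · (-128) · 1 = -1024.

-1024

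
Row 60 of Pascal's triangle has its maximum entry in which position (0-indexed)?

C(60,r) is maximized at r = 60/2 = 30.

30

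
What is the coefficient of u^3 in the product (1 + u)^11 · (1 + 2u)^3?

635

Coefficient of u^3 = Σ_{j} C(11,j)·1^j·C(3,3-j)·2^(3-j) for j from 0 to 3.
= 8 + 132 + 330 + 165 = 635.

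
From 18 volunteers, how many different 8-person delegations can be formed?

This is C(18,8) = 43758.

43758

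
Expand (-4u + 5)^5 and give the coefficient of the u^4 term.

6400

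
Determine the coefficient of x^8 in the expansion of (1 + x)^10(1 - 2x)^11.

Coefficient of x^8 = Σ_{j} C(10,j)·1^j·C(11,8-j)·(-2)^(8-j) for j from 0 to 8.
= 42240 + (-422400) + 1330560 + (-1774080) + 1108800 + (-332640) + 46200 + (-2640) + 45 = -3915.

-3915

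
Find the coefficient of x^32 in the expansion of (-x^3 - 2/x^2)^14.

General term: C(14,j)·(-x^3)^j·(-2/x^2)^(14-j), with x-exponent 3j − 2(14−j) = 5j − 28.
Set 5j − 28 = 32: j = 12.
C(14,12) = 91; (-1)^12 = 1; (-2)^2 = 4.
Coefficient = 91 · 1 · 4 = 364.

364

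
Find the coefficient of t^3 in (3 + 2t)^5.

720

The general term is C(5,j)·(3)^j·(2t)^(5-j); the t^3 term has j = 2.
C(5,2) = 10.
Coefficient = C(5,2) · 3^2 · 2^3 = 10 · 9 · 8 = 720.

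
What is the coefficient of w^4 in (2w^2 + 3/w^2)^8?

48384

General term: C(8,j)·(2w^2)^j·(3/w^2)^(8-j), with w-exponent 2j − 2(8−j) = 4j − 16.
Set 4j − 16 = 4: j = 5.
C(8,5) = 56; 2^5 = 32; 3^3 = 27.
Coefficient = 56 · 32 · 27 = 48384.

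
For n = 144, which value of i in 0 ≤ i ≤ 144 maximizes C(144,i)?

72

C(144,i) is maximized at i = 144/2 = 72.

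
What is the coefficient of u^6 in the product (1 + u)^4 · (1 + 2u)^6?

2972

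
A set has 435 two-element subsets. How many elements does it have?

30

n(n−1)/2 = 435 ⇒ n(n−1) = 870. Since 30·29 = 870, n = 30.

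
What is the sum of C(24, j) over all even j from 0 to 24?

8388608

Even-j terms of row 24 sum to 2^23 = 8388608.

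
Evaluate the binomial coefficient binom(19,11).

75582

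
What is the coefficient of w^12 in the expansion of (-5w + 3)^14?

The general term is C(14,j)·(-5w)^j·(3)^(14-j); the w^12 term has j = 12.
C(14,12) = 91.
Coefficient = C(14,12) · (-5)^12 · 3^2 = 91 · 244140625 · 9 = 199951171875.

199951171875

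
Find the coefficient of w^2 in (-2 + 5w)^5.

The general term is C(5,j)·(-2)^j·(5w)^(5-j); the w^2 term has j = 3.
C(5,3) = 10.
Coefficient = C(5,3) · (-2)^3 · 5^2 = 10 · (-8) · 25 = -2000.

-2000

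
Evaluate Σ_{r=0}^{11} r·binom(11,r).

Since r·C(11,r) = 11·C(10,r−1), the sum is 11·2^10 = 11·1024 = 11264.

11264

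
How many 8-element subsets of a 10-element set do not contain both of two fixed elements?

17

All 8-subsets: C(10,8) = 45. Those containing both fixed elements: C(8,6) = 28.
45 − 28 = 17.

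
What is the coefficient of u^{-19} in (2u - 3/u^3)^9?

General term: C(9,j)·(2u)^j·(-3/u^3)^(9-j), with u-exponent 1j − 3(9−j) = 4j − 27.
Set 4j − 27 = -19: j = 2.
C(9,2) = 36; 2^2 = 4; (-3)^7 = -2187.
Coefficient = 36 · 4 · (-2187) = -314928.

-314928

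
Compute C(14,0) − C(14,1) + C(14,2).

The partial alternating sum Σ_{k=0}^{2} (−1)^k C(14,k) = (−1)^2 C(13,2) = 78.

78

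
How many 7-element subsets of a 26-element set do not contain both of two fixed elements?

615296

All 7-subsets: C(26,7) = 657800. Those containing both fixed elements: C(24,5) = 42504.
657800 − 42504 = 615296.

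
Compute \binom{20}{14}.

38760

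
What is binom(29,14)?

C(29,14) = (29·28·27·26·25·24·23·22·21·20·19·18·17·16) / 14! = 6761440164390912000 / 87178291200 = 77558760.

77558760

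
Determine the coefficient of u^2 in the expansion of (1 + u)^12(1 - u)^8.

-2

Coefficient of u^2 = Σ_{j} C(12,j)·1^j·C(8,2-j)·(-1)^(2-j) for j from 0 to 2.
= 28 + (-96) + 66 = -2.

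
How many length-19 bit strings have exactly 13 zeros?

Choose the 13 positions: C(19,13) = 27132.

27132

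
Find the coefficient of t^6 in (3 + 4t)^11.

459841536

The general term is C(11,j)·(3)^j·(4t)^(11-j); the t^6 term has j = 5.
C(11,5) = 462.
Coefficient = C(11,5) · 3^5 · 4^6 = 462 · 243 · 4096 = 459841536.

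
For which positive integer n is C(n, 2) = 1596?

n(n−1)/2 = 1596 ⇒ n(n−1) = 3192. Since 57·56 = 3192, n = 57.

57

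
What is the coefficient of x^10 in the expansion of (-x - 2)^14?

16016

The general term is C(14,j)·(-x)^j·(-2)^(14-j); the x^10 term has j = 10.
C(14,10) = 1001.
Coefficient = C(14,10) · (-2)^4 = 1001 · 16 = 16016.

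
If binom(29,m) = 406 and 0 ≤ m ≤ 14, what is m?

C(29,m) increases on 0 ≤ m ≤ 14. C(29,1) = 29 and C(29,2) = 406, so m = 2.

2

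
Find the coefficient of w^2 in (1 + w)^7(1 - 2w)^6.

Coefficient of w^2 = Σ_{j} C(7,j)·1^j·C(6,2-j)·(-2)^(2-j) for j from 0 to 2.
= 60 + (-84) + 21 = -3.

-3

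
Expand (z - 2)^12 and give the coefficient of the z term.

-24576

The general term is C(12,j)·(z)^j·(-2)^(12-j); the z^1 term has j = 1.
C(12,1) = 12.
Coefficient = C(12,1) · (-2)^11 = 12 · (-2048) = -24576.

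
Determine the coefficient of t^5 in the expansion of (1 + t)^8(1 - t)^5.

25

Coefficient of t^5 = Σ_{j} C(8,j)·1^j·C(5,5-j)·(-1)^(5-j) for j from 0 to 5.
= (-1) + 40 + (-280) + 560 + (-350) + 56 = 25.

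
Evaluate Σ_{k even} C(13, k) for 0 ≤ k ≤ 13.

Even-k terms of row 13 sum to 2^12 = 4096.

4096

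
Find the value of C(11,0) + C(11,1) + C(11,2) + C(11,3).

232

1 + 11 + 55 + 165 = 232.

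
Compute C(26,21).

65780

C(26,21) = C(26,5) by symmetry.
C(26,5) = (26·25·24·23·22) / 5! = 7893600 / 120 = 65780.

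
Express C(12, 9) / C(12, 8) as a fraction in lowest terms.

C(n,k+1)/C(n,k) = (n−k)/(k+1) = (12−8)/(8+1) = 4/9.

4/9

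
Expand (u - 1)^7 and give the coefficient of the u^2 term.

The general term is C(7,j)·(u)^j·(-1)^(7-j); the u^2 term has j = 2.
C(7,2) = 21.
Coefficient = C(7,2) · (-1)^5 = 21 · (-1) = -21.

-21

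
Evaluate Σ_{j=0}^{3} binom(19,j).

1 + 19 + 171 + 969 = 1160.

1160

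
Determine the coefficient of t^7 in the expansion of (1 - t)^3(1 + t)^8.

Coefficient of t^7 = Σ_{j} C(3,j)·(-1)^j·C(8,7-j)·1^(7-j) for j from 0 to 3.
= 8 + (-84) + 168 + (-70) = 22.

22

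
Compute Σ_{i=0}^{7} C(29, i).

2182396

1 + 29 + 406 + 3654 + 23751 + 118755 + 475020 + 1560780 = 2182396.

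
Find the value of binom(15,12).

455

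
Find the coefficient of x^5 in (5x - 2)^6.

The general term is C(6,j)·(5x)^j·(-2)^(6-j); the x^5 term has j = 5.
C(6,5) = 6.
Coefficient = C(6,5) · 5^5 · (-2)^1 = 6 · 3125 · (-2) = -37500.

-37500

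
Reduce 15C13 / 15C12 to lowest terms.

C(n,k+1)/C(n,k) = (n−k)/(k+1) = (15−12)/(12+1) = 3/13.

3/13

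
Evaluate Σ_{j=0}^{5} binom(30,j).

1 + 30 + 435 + 4060 + 27405 + 142506 = 174437.

174437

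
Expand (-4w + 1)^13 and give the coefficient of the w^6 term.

7028736

The general term is C(13,j)·(-4w)^j·(1)^(13-j); the w^6 term has j = 6.
C(13,6) = 1716.
Coefficient = C(13,6) · (-4)^6 = 1716 · 4096 = 7028736.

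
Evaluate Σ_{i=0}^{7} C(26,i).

1 + 26 + 325 + 2600 + 14950 + 65780 + 230230 + 657800 = 971712.

971712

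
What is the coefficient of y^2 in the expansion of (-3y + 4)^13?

The general term is C(13,j)·(-3y)^j·(4)^(13-j); the y^2 term has j = 2.
C(13,2) = 78.
Coefficient = C(13,2) · (-3)^2 · 4^11 = 78 · 9 · 4194304 = 2944401408.

2944401408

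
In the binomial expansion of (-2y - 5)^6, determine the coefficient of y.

37500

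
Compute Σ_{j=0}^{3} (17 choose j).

1 + 17 + 136 + 680 = 834.

834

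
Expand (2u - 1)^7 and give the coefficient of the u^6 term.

-448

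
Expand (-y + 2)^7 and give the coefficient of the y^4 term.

The general term is C(7,j)·(-y)^j·(2)^(7-j); the y^4 term has j = 4.
C(7,4) = 35.
Coefficient = C(7,4) · 2^3 = 35 · 8 = 280.

280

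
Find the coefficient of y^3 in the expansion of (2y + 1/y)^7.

General term: C(7,j)·(2y)^j·(1/y)^(7-j), with y-exponent 1j − 1(7−j) = 2j − 7.
Set 2j − 7 = 3: j = 5.
C(7,5) = 21; 2^5 = 32; 1^2 = 1.
Coefficient = 21 · 32 · 1 = 672.

672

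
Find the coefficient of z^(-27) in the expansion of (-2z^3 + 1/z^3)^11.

-22

General term: C(11,j)·(-2z^3)^j·(1/z^3)^(11-j), with z-exponent 3j − 3(11−j) = 6j − 33.
Set 6j − 33 = -27: j = 1.
C(11,1) = 11; (-2)^1 = -2; 1^10 = 1.
Coefficient = 11 · (-2) · 1 = -22.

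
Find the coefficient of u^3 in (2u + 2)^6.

The general term is C(6,j)·(2u)^j·(2)^(6-j); the u^3 term has j = 3.
C(6,3) = 20.
Coefficient = C(6,3) · 2^3 · 2^3 = 20 · 8 · 8 = 1280.

1280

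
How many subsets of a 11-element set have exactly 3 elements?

165

Choose the 3 positions: C(11,3) = 165.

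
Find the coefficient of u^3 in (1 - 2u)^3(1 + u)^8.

-24

Coefficient of u^3 = Σ_{j} C(3,j)·(-2)^j·C(8,3-j)·1^(3-j) for j from 0 to 3.
= 56 + (-168) + 96 + (-8) = -24.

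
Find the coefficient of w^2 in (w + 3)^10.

The general term is C(10,j)·(w)^j·(3)^(10-j); the w^2 term has j = 2.
C(10,2) = 45.
Coefficient = C(10,2) · 3^8 = 45 · 6561 = 295245.

295245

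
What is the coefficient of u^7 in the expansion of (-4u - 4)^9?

-9437184

The general term is C(9,j)·(-4u)^j·(-4)^(9-j); the u^7 term has j = 7.
C(9,7) = 36.
Coefficient = C(9,7) · (-4)^7 · (-4)^2 = 36 · (-16384) · 16 = -9437184.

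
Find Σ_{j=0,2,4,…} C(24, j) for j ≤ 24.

8388608

Half of (1+1)^24 + (1−1)^24 gives the even-index sum: 2^23 = 8388608.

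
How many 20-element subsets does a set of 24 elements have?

10626

C(24,20) = C(24,4) by symmetry.
C(24,4) = (24·23·22·21) / 4! = 255024 / 24 = 10626.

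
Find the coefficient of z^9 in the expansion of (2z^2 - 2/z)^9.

General term: C(9,j)·(2z^2)^j·(-2/z)^(9-j), with z-exponent 2j − 1(9−j) = 3j − 9.
Set 3j − 9 = 9: j = 6.
C(9,6) = 84; 2^6 = 64; (-2)^3 = -8.
Coefficient = 84 · 64 · (-8) = -43008.

-43008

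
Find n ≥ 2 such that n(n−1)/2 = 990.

45

n(n−1)/2 = 990 ⇒ n(n−1) = 1980. Since 45·44 = 1980, n = 45.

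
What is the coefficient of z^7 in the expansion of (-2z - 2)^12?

3244032

The general term is C(12,j)·(-2z)^j·(-2)^(12-j); the z^7 term has j = 7.
C(12,7) = 792.
Coefficient = C(12,7) · (-2)^7 · (-2)^5 = 792 · (-128) · (-32) = 3244032.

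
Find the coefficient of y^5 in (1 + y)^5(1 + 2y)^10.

36365

Coefficient of y^5 = Σ_{j} C(5,j)·1^j·C(10,5-j)·2^(5-j) for j from 0 to 5.
= 8064 + 16800 + 9600 + 1800 + 100 + 1 = 36365.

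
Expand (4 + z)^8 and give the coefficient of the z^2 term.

The general term is C(8,j)·(4)^j·(z)^(8-j); the z^2 term has j = 6.
C(8,6) = 28.
Coefficient = C(8,6) · 4^6 = 28 · 4096 = 114688.

114688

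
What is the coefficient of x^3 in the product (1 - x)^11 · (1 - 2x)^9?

Coefficient of x^3 = Σ_{j} C(11,j)·(-1)^j·C(9,3-j)·(-2)^(3-j) for j from 0 to 3.
= (-672) + (-1584) + (-990) + (-165) = -3411.

-3411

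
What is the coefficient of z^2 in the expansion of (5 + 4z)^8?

The general term is C(8,j)·(5)^j·(4z)^(8-j); the z^2 term has j = 6.
C(8,6) = 28.
Coefficient = C(8,6) · 5^6 · 4^2 = 28 · 15625 · 16 = 7000000.

7000000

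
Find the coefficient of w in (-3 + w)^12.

-2125764

The general term is C(12,j)·(-3)^j·(w)^(12-j); the w^1 term has j = 11.
C(12,11) = 12.
Coefficient = C(12,11) · (-3)^11 = 12 · (-177147) = -2125764.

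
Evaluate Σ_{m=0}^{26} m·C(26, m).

872415232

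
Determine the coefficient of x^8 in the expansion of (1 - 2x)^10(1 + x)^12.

Coefficient of x^8 = Σ_{j} C(10,j)·(-2)^j·C(12,8-j)·1^(8-j) for j from 0 to 8.
= 495 + (-15840) + 166320 + (-760320) + 1663200 + (-1774080) + 887040 + (-184320) + 11520 = -5985.

-5985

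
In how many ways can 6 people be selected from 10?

210

This is C(10,6) = 210.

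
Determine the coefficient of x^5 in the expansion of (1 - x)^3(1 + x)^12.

Coefficient of x^5 = Σ_{j} C(3,j)·(-1)^j·C(12,5-j)·1^(5-j) for j from 0 to 3.
= 792 + (-1485) + 660 + (-66) = -99.

-99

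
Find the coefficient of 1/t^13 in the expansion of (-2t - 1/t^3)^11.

General term: C(11,j)·(-2t)^j·(-1/t^3)^(11-j), with t-exponent 1j − 3(11−j) = 4j − 33.
Set 4j − 33 = -13: j = 5.
C(11,5) = 462; (-2)^5 = -32; (-1)^6 = 1.
Coefficient = 462 · (-32) · 1 = -14784.

-14784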